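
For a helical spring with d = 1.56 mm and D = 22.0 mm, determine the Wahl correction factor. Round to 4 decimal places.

1.1008

C = D/d = 22.0/1.56 = 14.1026
K_W = (4C−1)/(4C−4) + 0.615/C = 55.410/52.410 + 0.0436 = 1.1008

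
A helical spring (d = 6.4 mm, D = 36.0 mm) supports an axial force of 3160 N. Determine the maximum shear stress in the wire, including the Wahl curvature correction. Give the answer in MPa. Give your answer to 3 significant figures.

Spring index C = D/d = 36.0/6.4 = 5.6250
K_W = (4C−1)/(4C−4) + 0.615/C = 21.500/18.500 + 0.1093 = 1.2715
τ₀ = 8FD/(πd³) = 8·3160·36.0/(π·6.4³) = 910080/823.55 = 1105.1 MPa
τ_max = K·τ₀ = 1.2715 × 1105.1 = 1405.1 MPa

1410 MPa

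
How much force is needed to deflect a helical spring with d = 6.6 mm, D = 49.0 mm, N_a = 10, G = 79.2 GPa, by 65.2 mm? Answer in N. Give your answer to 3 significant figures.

1040 N

k = Gd⁴/(8D³N_a) = (79.2×10³)(6.6⁴)/(8·49.0³·10) = 15.967 N/mm
F = k·δ = 15.967 × 65.2 = 1041 N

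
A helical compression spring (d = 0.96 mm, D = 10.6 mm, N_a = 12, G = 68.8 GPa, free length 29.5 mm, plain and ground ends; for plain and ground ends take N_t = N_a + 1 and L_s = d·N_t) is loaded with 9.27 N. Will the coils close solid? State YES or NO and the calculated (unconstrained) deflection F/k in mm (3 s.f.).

k = Gd⁴/(8D³N_a) = (68.8×10³)(0.96⁴)/(8·10.6³·12) = 0.51107 N/mm
N_t = 13; L_s = 0.96·13 = 12.48 mm; δ_solid = L₀ − L_s = 29.5 − 12.48 = 17.02 mm
δ = F/k = 9.27/0.51107 = 18.138 mm
δ ≥ δ_solid → spring goes solid

YES, δ = 18.1 mm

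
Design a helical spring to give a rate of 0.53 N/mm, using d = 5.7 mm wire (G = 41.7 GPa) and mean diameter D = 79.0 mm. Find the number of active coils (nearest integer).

N_a = Gd⁴/(8D³k) = (41.7×10³ × 5.7⁴)/(8 × 79.0³ × 0.53)
    = 4.40185e+07 / 2.09049e+06 = 21.06 → 21 coils

21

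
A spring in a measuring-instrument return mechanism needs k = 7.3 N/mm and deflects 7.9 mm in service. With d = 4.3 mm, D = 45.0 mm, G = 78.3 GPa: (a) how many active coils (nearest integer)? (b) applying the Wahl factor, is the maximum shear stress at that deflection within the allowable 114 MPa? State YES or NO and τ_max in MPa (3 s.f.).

N_a = Gd⁴/(8D³k) = (78.3×10³)(4.3⁴)/(8·45.0³·7.3) = 5.03 → N_a = 5
Actual rate k = Gd⁴/(8D³·5) = 7.3441 N/mm
Working load F = kδ = 7.3441·7.9 = 58.018 N
C = 45.0/4.3 = 10.4651; K_W = (4C−1)/(4C−4)+0.615/C = 1.1380
τ_max = K_W·8FD/(πd³) = 1.1380·83.62 = 95.16 MPa
τ_max ≤ 114 MPa → acceptable

(a) 5 coils; (b) YES, τ_max = 95.2 MPa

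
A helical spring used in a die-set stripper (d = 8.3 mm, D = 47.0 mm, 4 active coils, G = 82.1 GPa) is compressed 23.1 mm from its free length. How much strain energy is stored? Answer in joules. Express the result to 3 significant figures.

31.3 J

k = Gd⁴/(8D³N_a) = (82.1×10³)(8.3⁴)/(8·47.0³·4) = 117.28 N/mm
U = ½kδ² = 0.5 × 117.28 × 23.1² = 31290 N·mm = 31.29 J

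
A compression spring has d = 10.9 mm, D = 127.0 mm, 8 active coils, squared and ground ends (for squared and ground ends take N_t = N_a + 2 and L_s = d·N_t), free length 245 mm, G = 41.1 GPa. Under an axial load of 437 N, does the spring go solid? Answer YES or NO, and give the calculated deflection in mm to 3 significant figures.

k = Gd⁴/(8D³N_a) = (41.1×10³)(10.9⁴)/(8·127.0³·8) = 4.4254 N/mm
N_t = 10; L_s = 10.9·10 = 109 mm; δ_solid = L₀ − L_s = 245 − 109 = 136 mm
δ = F/k = 437/4.4254 = 98.747 mm
δ < δ_solid → spring does not go solid

NO, δ = 98.7 mm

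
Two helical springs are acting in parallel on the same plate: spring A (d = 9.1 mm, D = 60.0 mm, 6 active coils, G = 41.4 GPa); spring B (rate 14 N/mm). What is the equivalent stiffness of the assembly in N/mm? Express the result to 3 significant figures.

41.4 N/mm

k_A = Gd⁴/(8D³N_a) = (41.4×10³)(9.1⁴)/(8·60.0³·6) = 27.382 N/mm
Parallel: k_eq = 27.382 + 14 = 41.382 N/mm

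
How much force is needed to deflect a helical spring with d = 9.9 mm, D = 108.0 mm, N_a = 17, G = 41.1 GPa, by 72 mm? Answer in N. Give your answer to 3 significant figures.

k = Gd⁴/(8D³N_a) = (41.1×10³)(9.9⁴)/(8·108.0³·17) = 2.3045 N/mm
F = k·δ = 2.3045 × 72 = 165.92 N

166 N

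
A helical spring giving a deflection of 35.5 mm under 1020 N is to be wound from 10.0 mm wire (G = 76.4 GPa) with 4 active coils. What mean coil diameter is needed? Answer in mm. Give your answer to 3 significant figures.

Required rate k = F/δ = 1020/35.5 = 28.732 N/mm
D = (Gd⁴/(8N_a·k))^(1/3) = (76.4×10³·10.0⁴/(8·4·28.732))^(1/3)
  = (830944)^(1/3) = 94.0136 mm

94.0 mm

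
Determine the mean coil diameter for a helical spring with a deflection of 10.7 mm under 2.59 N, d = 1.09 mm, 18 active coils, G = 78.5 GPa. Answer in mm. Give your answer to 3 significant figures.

14.7 mm

Required rate k = F/δ = 2.59/10.7 = 0.24206 N/mm
D = (Gd⁴/(8N_a·k))^(1/3) = (78.5×10³·1.09⁴/(8·18·0.24206))^(1/3)
  = (3179.05)^(1/3) = 14.7039 mm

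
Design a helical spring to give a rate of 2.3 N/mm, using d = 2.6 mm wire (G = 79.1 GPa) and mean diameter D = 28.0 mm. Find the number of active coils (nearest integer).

9

N_a = Gd⁴/(8D³k) = (79.1×10³ × 2.6⁴)/(8 × 28.0³ × 2.3)
    = 3.61468e+06 / 403917 = 8.949 → 9 coils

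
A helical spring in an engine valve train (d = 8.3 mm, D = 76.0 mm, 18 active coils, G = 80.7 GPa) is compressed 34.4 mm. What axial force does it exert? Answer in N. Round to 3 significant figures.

k = Gd⁴/(8D³N_a) = (80.7×10³)(8.3⁴)/(8·76.0³·18) = 6.0587 N/mm
F = k·δ = 6.0587 × 34.4 = 208.42 N

208 N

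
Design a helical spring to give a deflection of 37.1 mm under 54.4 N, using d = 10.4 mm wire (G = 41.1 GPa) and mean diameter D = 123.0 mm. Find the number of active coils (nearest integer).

22

Required rate k = F/δ = 54.4/37.1 = 1.4663 N/mm
N_a = Gd⁴/(8D³k) = (41.1×10³ × 10.4⁴)/(8 × 123.0³ × 1.4663)
    = 4.80812e+08 / 2.18288e+07 = 22.03 → 22 coils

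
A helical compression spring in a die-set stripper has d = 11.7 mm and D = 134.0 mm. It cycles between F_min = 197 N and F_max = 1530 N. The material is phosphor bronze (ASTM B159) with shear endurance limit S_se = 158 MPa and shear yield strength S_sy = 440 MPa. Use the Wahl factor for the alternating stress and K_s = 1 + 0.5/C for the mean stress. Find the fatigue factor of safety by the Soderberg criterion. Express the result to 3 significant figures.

0.691

C = D/d = 134.0/11.7 = 11.4530; K_W = (4C−1)/(4C−4)+0.615/C = 1.1254; K_s = 1+0.5/C = 1.0437
F_a = (F_max−F_min)/2 = 666.5 N; F_m = (F_max+F_min)/2 = 863.5 N
τ_a = K_W·8F_aD/(πd³) = 1.1254 × 142 = 159.81 MPa
τ_m = K_s·8F_mD/(πd³) = 1.0437 × 183.97 = 192 MPa
Soderberg: 1/n_f = τ_a/S_se + τ_m/S_sy = 159.81/158 + 192/440 = 1.01148 + 0.43637 = 1.4478
n_f = 1/1.4478 = 0.6907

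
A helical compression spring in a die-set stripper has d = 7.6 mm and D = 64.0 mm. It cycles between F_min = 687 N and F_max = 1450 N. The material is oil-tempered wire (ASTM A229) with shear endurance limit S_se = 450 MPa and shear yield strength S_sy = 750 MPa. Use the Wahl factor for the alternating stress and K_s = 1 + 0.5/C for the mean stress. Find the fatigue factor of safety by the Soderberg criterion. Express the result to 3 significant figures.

C = D/d = 64.0/7.6 = 8.4211; K_W = (4C−1)/(4C−4)+0.615/C = 1.1741; K_s = 1+0.5/C = 1.0594
F_a = (F_max−F_min)/2 = 381.5 N; F_m = (F_max+F_min)/2 = 1068.5 N
τ_a = K_W·8F_aD/(πd³) = 1.1741 × 141.64 = 166.29 MPa
τ_m = K_s·8F_mD/(πd³) = 1.0594 × 396.69 = 420.25 MPa
Soderberg: 1/n_f = τ_a/S_se + τ_m/S_sy = 166.29/450 + 420.25/750 = 0.36954 + 0.56033 = 0.92987
n_f = 1/0.92987 = 1.075

1.08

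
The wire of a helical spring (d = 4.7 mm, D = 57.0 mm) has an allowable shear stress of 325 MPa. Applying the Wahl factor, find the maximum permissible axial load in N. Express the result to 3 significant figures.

C = D/d = 57.0/4.7 = 12.1277
K_W = (4C−1)/(4C−4) + 0.615/C = 47.511/44.511 + 0.0507 = 1.1181
τ_max = K·8FD/(πd³) → F_max = τ_allow·πd³/(8DK)
F_max = 325·π·4.7³/(8·57.0·1.1181) = 1.0601e+05/509.86 = 207.91 N

208 N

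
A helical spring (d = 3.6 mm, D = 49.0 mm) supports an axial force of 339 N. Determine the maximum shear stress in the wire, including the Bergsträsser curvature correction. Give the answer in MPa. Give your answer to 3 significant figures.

995 MPa

Spring index C = D/d = 49.0/3.6 = 13.6111
K_B = (4C+2)/(4C−3) = 56.444/51.444 = 1.0972
τ₀ = 8FD/(πd³) = 8·339·49.0/(π·3.6³) = 132888/146.57 = 906.63 MPa
τ_max = K·τ₀ = 1.0972 × 906.63 = 994.74 MPa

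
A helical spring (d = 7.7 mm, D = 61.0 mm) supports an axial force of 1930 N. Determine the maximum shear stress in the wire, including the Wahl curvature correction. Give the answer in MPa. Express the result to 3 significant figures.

779 MPa

Spring index C = D/d = 61.0/7.7 = 7.9221
K_W = (4C−1)/(4C−4) + 0.615/C = 30.688/27.688 + 0.0776 = 1.1860
τ₀ = 8FD/(πd³) = 8·1930·61.0/(π·7.7³) = 941840/1434.2 = 656.68 MPa
τ_max = K·τ₀ = 1.1860 × 656.68 = 778.81 MPa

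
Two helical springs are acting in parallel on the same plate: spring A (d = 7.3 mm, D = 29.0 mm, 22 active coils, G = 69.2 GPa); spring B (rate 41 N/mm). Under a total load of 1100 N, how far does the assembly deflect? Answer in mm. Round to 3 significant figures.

12.7 mm

k_A = Gd⁴/(8D³N_a) = (69.2×10³)(7.3⁴)/(8·29.0³·22) = 45.782 N/mm
Parallel: k_eq = 45.782 + 41 = 86.782 N/mm
δ = F/k_eq = 1100/86.782 = 12.675 mm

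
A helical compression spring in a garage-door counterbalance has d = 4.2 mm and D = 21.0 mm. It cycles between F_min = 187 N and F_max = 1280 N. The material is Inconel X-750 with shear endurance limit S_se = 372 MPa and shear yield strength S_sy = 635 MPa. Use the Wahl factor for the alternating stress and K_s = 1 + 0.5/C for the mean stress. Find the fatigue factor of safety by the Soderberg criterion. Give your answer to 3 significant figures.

C = D/d = 21.0/4.2 = 5.0000; K_W = (4C−1)/(4C−4)+0.615/C = 1.3105; K_s = 1+0.5/C = 1.1000
F_a = (F_max−F_min)/2 = 546.5 N; F_m = (F_max+F_min)/2 = 733.5 N
τ_a = K_W·8F_aD/(πd³) = 1.3105 × 394.46 = 516.94 MPa
τ_m = K_s·8F_mD/(πd³) = 1.1000 × 529.43 = 582.38 MPa
Soderberg: 1/n_f = τ_a/S_se + τ_m/S_sy = 516.94/372 + 582.38/635 = 1.38962 + 0.91713 = 2.3067
n_f = 1/2.3067 = 0.4335

0.434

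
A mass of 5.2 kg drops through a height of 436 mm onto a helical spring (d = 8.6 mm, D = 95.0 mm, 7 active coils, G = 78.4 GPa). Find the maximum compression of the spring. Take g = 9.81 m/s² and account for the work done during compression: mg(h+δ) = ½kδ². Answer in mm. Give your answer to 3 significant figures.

k = Gd⁴/(8D³N_a) = (78.4×10³)(8.6⁴)/(8·95.0³·7) = 8.932 N/mm
W = mg = 5.2 × 9.81 = 51.012 N
½kδ² − Wδ − Wh = 0 → δ = (W + √(W² + 2kWh))/k
δ = (51.012 + √(2602.2 + 397319))/8.932 = (51.012 + 632.39)/8.932 = 76.512 mm

76.5 mm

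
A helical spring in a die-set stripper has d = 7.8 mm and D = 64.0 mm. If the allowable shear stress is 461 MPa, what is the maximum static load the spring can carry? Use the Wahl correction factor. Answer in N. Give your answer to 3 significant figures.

C = D/d = 64.0/7.8 = 8.2051
K_W = (4C−1)/(4C−4) + 0.615/C = 31.821/28.821 + 0.0750 = 1.1790
τ_max = K·8FD/(πd³) → F_max = τ_allow·πd³/(8DK)
F_max = 461·π·7.8³/(8·64.0·1.1790) = 6.8728e+05/603.67 = 1138.5 N

1140 N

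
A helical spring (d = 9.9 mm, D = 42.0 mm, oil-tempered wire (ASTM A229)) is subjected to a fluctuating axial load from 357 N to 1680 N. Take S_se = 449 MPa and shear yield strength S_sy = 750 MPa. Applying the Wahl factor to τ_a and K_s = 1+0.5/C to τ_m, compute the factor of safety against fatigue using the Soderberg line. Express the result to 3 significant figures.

2.56

C = D/d = 42.0/9.9 = 4.2424; K_W = (4C−1)/(4C−4)+0.615/C = 1.3763; K_s = 1+0.5/C = 1.1179
F_a = (F_max−F_min)/2 = 661.5 N; F_m = (F_max+F_min)/2 = 1018.5 N
τ_a = K_W·8F_aD/(πd³) = 1.3763 × 72.914 = 100.35 MPa
τ_m = K_s·8F_mD/(πd³) = 1.1179 × 112.27 = 125.5 MPa
Soderberg: 1/n_f = τ_a/S_se + τ_m/S_sy = 100.35/449 + 125.5/750 = 0.22350 + 0.16733 = 0.39083
n_f = 1/0.39083 = 2.559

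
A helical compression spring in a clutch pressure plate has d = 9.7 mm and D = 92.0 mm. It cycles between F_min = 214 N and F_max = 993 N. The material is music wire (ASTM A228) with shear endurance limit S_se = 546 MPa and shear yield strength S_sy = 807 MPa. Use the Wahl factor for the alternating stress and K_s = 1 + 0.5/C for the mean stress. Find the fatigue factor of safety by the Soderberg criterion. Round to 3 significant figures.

2.42

C = D/d = 92.0/9.7 = 9.4845; K_W = (4C−1)/(4C−4)+0.615/C = 1.1532; K_s = 1+0.5/C = 1.0527
F_a = (F_max−F_min)/2 = 389.5 N; F_m = (F_max+F_min)/2 = 603.5 N
τ_a = K_W·8F_aD/(πd³) = 1.1532 × 99.982 = 115.3 MPa
τ_m = K_s·8F_mD/(πd³) = 1.0527 × 154.91 = 163.08 MPa
Soderberg: 1/n_f = τ_a/S_se + τ_m/S_sy = 115.3/546 + 163.08/807 = 0.21118 + 0.20208 = 0.41326
n_f = 1/0.41326 = 2.42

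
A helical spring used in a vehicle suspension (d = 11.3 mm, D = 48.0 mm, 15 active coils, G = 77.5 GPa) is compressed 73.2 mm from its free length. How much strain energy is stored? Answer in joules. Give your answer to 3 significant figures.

255 J

k = Gd⁴/(8D³N_a) = (77.5×10³)(11.3⁴)/(8·48.0³·15) = 95.216 N/mm
U = ½kδ² = 0.5 × 95.216 × 73.2² = 2.551e+05 N·mm = 255.1 J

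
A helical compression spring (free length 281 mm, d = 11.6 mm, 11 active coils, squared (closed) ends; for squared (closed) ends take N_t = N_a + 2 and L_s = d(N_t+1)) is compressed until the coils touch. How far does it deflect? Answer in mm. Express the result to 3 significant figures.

119 mm

N_t = 13; L_s = 11.6·14 = 162.4 mm
δ_solid = L₀ − L_s = 281 − 162.4 = 118.6 mm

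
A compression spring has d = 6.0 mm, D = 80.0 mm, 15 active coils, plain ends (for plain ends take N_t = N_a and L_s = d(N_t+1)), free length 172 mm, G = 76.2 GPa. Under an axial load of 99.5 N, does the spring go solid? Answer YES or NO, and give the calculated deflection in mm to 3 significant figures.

NO, δ = 61.9 mm

k = Gd⁴/(8D³N_a) = (76.2×10³)(6.0⁴)/(8·80.0³·15) = 1.6073 N/mm
N_t = 15; L_s = 6.0·16 = 96 mm; δ_solid = L₀ − L_s = 172 − 96 = 76 mm
δ = F/k = 99.5/1.6073 = 61.903 mm
δ < δ_solid → spring does not go solid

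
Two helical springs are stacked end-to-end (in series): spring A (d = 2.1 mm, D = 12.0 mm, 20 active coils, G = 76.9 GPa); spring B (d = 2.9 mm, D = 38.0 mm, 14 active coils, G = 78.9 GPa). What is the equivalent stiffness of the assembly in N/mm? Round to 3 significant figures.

0.778 N/mm

k_A = Gd⁴/(8D³N_a) = (76.9×10³)(2.1⁴)/(8·12.0³·20) = 5.4093 N/mm
k_B = Gd⁴/(8D³N_a) = (78.9×10³)(2.9⁴)/(8·38.0³·14) = 0.90803 N/mm
Series: 1/k_eq = 1/5.4093 + 1/0.90803 = 1.2862; k_eq = 0.77751 N/mm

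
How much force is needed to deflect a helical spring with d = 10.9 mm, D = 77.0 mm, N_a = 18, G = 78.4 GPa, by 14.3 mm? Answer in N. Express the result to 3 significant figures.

k = Gd⁴/(8D³N_a) = (78.4×10³)(10.9⁴)/(8·77.0³·18) = 16.834 N/mm
F = k·δ = 16.834 × 14.3 = 240.73 N

241 N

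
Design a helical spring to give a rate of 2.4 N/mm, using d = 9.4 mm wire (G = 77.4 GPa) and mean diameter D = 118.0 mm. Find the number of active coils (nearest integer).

N_a = Gd⁴/(8D³k) = (77.4×10³ × 9.4⁴)/(8 × 118.0³ × 2.4)
    = 6.043e+08 / 3.15462e+07 = 19.16 → 19 coils

19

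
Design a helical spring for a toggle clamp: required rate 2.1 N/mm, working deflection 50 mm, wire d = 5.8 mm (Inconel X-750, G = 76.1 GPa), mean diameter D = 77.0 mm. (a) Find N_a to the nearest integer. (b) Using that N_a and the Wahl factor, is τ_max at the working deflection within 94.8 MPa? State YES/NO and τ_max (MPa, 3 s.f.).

(a) 11 coils; (b) NO, τ_max = 119 MPa

N_a = Gd⁴/(8D³k) = (76.1×10³)(5.8⁴)/(8·77.0³·2.1) = 11.23 → N_a = 11
Actual rate k = Gd⁴/(8D³·11) = 2.1436 N/mm
Working load F = kδ = 2.1436·50 = 107.18 N
C = 77.0/5.8 = 13.2759; K_W = (4C−1)/(4C−4)+0.615/C = 1.1074
τ_max = K_W·8FD/(πd³) = 1.1074·107.71 = 119.28 MPa
τ_max > 94.8 MPa → exceeds allowable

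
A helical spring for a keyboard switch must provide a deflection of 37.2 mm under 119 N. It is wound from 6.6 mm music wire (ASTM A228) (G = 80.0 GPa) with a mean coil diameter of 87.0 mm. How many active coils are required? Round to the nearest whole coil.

9

Required rate k = F/δ = 119/37.2 = 3.1989 N/mm
N_a = Gd⁴/(8D³k) = (80.0×10³ × 6.6⁴)/(8 × 87.0³ × 3.1989)
    = 1.51798e+08 / 1.6852e+07 = 9.008 → 9 coils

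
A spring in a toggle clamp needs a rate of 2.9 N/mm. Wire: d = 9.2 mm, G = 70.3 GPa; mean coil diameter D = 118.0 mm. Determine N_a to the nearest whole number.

N_a = Gd⁴/(8D³k) = (70.3×10³ × 9.2⁴)/(8 × 118.0³ × 2.9)
    = 5.03624e+08 / 3.81183e+07 = 13.21 → 13 coils

13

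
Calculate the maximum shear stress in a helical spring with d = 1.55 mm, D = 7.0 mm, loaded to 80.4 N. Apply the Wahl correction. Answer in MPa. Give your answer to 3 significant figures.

519 MPa

Spring index C = D/d = 7.0/1.55 = 4.5161
K_W = (4C−1)/(4C−4) + 0.615/C = 17.065/14.065 + 0.1362 = 1.3495
τ₀ = 8FD/(πd³) = 8·80.4·7.0/(π·1.55³) = 4502.4/11.699 = 384.86 MPa
τ_max = K·τ₀ = 1.3495 × 384.86 = 519.36 MPa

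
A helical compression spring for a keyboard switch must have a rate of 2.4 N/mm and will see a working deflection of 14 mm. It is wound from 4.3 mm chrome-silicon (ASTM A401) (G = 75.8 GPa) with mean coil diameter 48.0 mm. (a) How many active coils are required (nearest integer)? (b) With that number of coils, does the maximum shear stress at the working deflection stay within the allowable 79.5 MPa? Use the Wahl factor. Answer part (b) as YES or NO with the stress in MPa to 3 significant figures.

(a) 12 coils; (b) YES, τ_max = 59.3 MPa

N_a = Gd⁴/(8D³k) = (75.8×10³)(4.3⁴)/(8·48.0³·2.4) = 12.2 → N_a = 12
Actual rate k = Gd⁴/(8D³·12) = 2.4409 N/mm
Working load F = kδ = 2.4409·14 = 34.172 N
C = 48.0/4.3 = 11.1628; K_W = (4C−1)/(4C−4)+0.615/C = 1.1289
τ_max = K_W·8FD/(πd³) = 1.1289·52.535 = 59.307 MPa
τ_max ≤ 79.5 MPa → acceptable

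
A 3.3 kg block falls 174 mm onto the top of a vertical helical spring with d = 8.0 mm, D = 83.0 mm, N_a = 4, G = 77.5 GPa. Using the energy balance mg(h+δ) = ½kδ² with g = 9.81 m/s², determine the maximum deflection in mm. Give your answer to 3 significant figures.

27.4 mm

k = Gd⁴/(8D³N_a) = (77.5×10³)(8.0⁴)/(8·83.0³·4) = 17.349 N/mm
W = mg = 3.3 × 9.81 = 32.373 N
½kδ² − Wδ − Wh = 0 → δ = (W + √(W² + 2kWh))/k
δ = (32.373 + √(1048 + 195452))/17.349 = (32.373 + 443.28)/17.349 = 27.417 mm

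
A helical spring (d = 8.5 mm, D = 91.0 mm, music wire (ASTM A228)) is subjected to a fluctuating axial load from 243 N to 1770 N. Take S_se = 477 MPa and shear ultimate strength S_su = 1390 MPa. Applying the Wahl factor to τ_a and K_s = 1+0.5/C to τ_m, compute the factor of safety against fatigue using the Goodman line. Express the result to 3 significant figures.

1.03

C = D/d = 91.0/8.5 = 10.7059; K_W = (4C−1)/(4C−4)+0.615/C = 1.1347; K_s = 1+0.5/C = 1.0467
F_a = (F_max−F_min)/2 = 763.5 N; F_m = (F_max+F_min)/2 = 1006.5 N
τ_a = K_W·8F_aD/(πd³) = 1.1347 × 288.09 = 326.91 MPa
τ_m = K_s·8F_mD/(πd³) = 1.0467 × 379.79 = 397.52 MPa
Goodman: 1/n_f = τ_a/S_se + τ_m/S_su = 326.91/477 + 397.52/1390 = 0.68534 + 0.28599 = 0.97132
n_f = 1/0.97132 = 1.03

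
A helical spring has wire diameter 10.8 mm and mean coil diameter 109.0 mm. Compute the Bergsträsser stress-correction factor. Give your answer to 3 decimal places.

C = D/d = 109.0/10.8 = 10.0926
K_B = (4C+2)/(4C−3) = 42.370/37.370 = 1.1338

1.134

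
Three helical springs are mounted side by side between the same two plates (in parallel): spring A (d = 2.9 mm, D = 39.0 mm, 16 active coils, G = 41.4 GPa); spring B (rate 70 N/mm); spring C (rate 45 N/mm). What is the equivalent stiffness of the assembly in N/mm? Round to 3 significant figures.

115 N/mm

k_A = Gd⁴/(8D³N_a) = (41.4×10³)(2.9⁴)/(8·39.0³·16) = 0.38565 N/mm
Parallel: k_eq = 0.38565 + 70 + 45 = 115.39 N/mm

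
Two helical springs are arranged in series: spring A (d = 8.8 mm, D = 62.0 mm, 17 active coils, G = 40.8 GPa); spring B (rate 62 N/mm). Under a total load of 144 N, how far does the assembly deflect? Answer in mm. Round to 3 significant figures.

k_A = Gd⁴/(8D³N_a) = (40.8×10³)(8.8⁴)/(8·62.0³·17) = 7.5488 N/mm
Series: 1/k_eq = 1/7.5488 + 1/62 = 0.1486; k_eq = 6.7294 N/mm
δ = F/k_eq = 144/6.7294 = 21.399 mm

21.4 mm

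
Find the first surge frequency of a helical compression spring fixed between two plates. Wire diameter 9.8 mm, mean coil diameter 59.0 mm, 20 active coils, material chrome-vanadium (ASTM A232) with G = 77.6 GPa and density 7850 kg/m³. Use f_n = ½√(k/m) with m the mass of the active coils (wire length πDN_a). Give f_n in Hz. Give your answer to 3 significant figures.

k = Gd⁴/(8D³N_a) = (77.6×10³)(9.8⁴)/(8·59.0³·20) = 21.782 N/mm = 21782 N/m
Wire length L = πDN_a = π·59.0·20 = 3707.1 mm
m = ρ·(πd²/4)·L = 7850 × 75.43×10⁻⁶ m² × 3.7071 m = 2.195 kg
f_n = ½√(k/m) = 0.5·√(21782/2.195) = 0.5·√(9923.1) = 49.807 Hz

49.8 Hz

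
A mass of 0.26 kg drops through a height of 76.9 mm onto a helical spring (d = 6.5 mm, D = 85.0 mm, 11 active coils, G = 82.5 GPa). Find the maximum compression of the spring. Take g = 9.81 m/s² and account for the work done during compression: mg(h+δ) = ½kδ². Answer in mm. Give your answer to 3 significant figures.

k = Gd⁴/(8D³N_a) = (82.5×10³)(6.5⁴)/(8·85.0³·11) = 2.725 N/mm
W = mg = 0.26 × 9.81 = 2.5506 N
½kδ² − Wδ − Wh = 0 → δ = (W + √(W² + 2kWh))/k
δ = (2.5506 + √(6.5056 + 1068.97))/2.725 = (2.5506 + 32.794)/2.725 = 12.971 mm

13.0 mm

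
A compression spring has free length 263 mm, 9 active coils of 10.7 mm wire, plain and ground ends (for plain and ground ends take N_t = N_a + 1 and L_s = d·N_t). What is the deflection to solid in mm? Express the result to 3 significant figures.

156 mm

N_t = 10; L_s = 10.7·10 = 107 mm
δ_solid = L₀ − L_s = 263 − 107 = 156 mm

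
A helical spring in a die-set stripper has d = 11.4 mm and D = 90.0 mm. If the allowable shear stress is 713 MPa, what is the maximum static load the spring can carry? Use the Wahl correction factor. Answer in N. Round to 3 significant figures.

C = D/d = 90.0/11.4 = 7.8947
K_W = (4C−1)/(4C−4) + 0.615/C = 30.579/27.579 + 0.0779 = 1.1867
τ_max = K·8FD/(πd³) → F_max = τ_allow·πd³/(8DK)
F_max = 713·π·11.4³/(8·90.0·1.1867) = 3.3186e+06/854.41 = 3884.1 N

3880 N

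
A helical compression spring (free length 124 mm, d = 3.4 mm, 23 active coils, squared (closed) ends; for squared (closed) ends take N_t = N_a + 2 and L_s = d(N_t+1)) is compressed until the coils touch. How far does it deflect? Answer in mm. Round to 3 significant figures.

N_t = 25; L_s = 3.4·26 = 88.4 mm
δ_solid = L₀ − L_s = 124 − 88.4 = 35.6 mm

35.6 mm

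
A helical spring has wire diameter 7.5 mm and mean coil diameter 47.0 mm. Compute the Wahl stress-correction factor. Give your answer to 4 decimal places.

C = D/d = 47.0/7.5 = 6.2667
K_W = (4C−1)/(4C−4) + 0.615/C = 24.067/21.067 + 0.0981 = 1.2405

1.2405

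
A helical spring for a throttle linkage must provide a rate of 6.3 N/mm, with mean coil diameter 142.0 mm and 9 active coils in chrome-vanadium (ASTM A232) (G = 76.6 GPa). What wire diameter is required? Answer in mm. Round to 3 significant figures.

11.4 mm

d = (8D³N_a·k / G)^(1/4) = (8·142.0³·9·6.3 / (76.6×10³))^0.25
  = (16955)^0.25 = 11.4111 mm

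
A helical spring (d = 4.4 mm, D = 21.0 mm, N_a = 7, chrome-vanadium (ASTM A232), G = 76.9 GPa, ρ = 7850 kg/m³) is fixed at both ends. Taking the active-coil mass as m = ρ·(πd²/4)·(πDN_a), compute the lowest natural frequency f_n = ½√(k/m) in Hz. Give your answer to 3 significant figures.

502 Hz

k = Gd⁴/(8D³N_a) = (76.9×10³)(4.4⁴)/(8·21.0³·7) = 55.576 N/mm = 55576 N/m
Wire length L = πDN_a = π·21.0·7 = 461.81 mm
m = ρ·(πd²/4)·L = 7850 × 15.205×10⁻⁶ m² × 0.46181 m = 0.055123 kg
f_n = ½√(k/m) = 0.5·√(55576/0.055123) = 0.5·√(1.0082e+06) = 502.05 Hz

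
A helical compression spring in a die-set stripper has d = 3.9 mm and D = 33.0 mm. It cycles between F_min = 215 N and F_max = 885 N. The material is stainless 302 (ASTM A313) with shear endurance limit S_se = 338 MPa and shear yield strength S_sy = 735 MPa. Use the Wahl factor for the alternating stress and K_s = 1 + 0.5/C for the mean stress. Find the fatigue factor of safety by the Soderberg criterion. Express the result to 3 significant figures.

C = D/d = 33.0/3.9 = 8.4615; K_W = (4C−1)/(4C−4)+0.615/C = 1.1732; K_s = 1+0.5/C = 1.0591
F_a = (F_max−F_min)/2 = 335 N; F_m = (F_max+F_min)/2 = 550 N
τ_a = K_W·8F_aD/(πd³) = 1.1732 × 474.58 = 556.77 MPa
τ_m = K_s·8F_mD/(πd³) = 1.0591 × 779.15 = 825.19 MPa
Soderberg: 1/n_f = τ_a/S_se + τ_m/S_sy = 556.77/338 + 825.19/735 = 1.64725 + 1.12271 = 2.77
n_f = 1/2.77 = 0.361

0.361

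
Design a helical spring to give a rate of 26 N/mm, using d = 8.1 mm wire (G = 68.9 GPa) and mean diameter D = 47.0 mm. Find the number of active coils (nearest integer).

N_a = Gd⁴/(8D³k) = (68.9×10³ × 8.1⁴)/(8 × 47.0³ × 26)
    = 2.96592e+08 / 2.15952e+07 = 13.73 → 14 coils

14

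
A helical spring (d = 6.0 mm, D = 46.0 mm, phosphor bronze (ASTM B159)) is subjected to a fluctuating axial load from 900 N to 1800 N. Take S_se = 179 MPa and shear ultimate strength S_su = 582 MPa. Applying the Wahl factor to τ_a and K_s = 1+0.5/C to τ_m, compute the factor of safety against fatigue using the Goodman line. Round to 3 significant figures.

0.337

C = D/d = 46.0/6.0 = 7.6667; K_W = (4C−1)/(4C−4)+0.615/C = 1.1927; K_s = 1+0.5/C = 1.0652
F_a = (F_max−F_min)/2 = 450 N; F_m = (F_max+F_min)/2 = 1350 N
τ_a = K_W·8F_aD/(πd³) = 1.1927 × 244.04 = 291.07 MPa
τ_m = K_s·8F_mD/(πd³) = 1.0652 × 732.11 = 779.86 MPa
Goodman: 1/n_f = τ_a/S_se + τ_m/S_su = 291.07/179 + 779.86/582 = 1.62608 + 1.33996 = 2.966
n_f = 1/2.966 = 0.3371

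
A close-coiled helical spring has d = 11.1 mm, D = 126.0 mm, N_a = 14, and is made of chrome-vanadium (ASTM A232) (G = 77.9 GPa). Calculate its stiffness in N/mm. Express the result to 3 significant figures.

5.28 N/mm

k = Gd⁴/(8D³N_a) = (77.9×10³ × 11.1⁴) / (8 × 126.0³ × 14)
  = 1.18258e+09 / 2.24042e+08 = 5.2784 N/mm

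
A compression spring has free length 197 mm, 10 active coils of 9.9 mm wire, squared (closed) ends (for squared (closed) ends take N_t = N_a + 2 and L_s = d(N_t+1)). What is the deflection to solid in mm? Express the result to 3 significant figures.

N_t = 12; L_s = 9.9·13 = 128.7 mm
δ_solid = L₀ − L_s = 197 − 128.7 = 68.3 mm

68.3 mm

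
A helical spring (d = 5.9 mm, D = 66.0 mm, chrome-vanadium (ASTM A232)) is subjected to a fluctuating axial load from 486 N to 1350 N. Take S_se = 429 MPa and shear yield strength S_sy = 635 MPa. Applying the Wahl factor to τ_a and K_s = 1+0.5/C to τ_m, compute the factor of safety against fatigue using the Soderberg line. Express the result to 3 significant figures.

0.462

C = D/d = 66.0/5.9 = 11.1864; K_W = (4C−1)/(4C−4)+0.615/C = 1.1286; K_s = 1+0.5/C = 1.0447
F_a = (F_max−F_min)/2 = 432 N; F_m = (F_max+F_min)/2 = 918 N
τ_a = K_W·8F_aD/(πd³) = 1.1286 × 353.52 = 398.98 MPa
τ_m = K_s·8F_mD/(πd³) = 1.0447 × 751.23 = 784.8 MPa
Soderberg: 1/n_f = τ_a/S_se + τ_m/S_sy = 398.98/429 + 784.8/635 = 0.93003 + 1.23591 = 2.1659
n_f = 1/2.1659 = 0.4617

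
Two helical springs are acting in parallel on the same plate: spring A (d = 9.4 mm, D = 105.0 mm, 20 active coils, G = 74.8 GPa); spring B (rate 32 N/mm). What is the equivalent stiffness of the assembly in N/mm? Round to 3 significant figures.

35.2 N/mm

k_A = Gd⁴/(8D³N_a) = (74.8×10³)(9.4⁴)/(8·105.0³·20) = 3.153 N/mm
Parallel: k_eq = 3.153 + 32 = 35.153 N/mm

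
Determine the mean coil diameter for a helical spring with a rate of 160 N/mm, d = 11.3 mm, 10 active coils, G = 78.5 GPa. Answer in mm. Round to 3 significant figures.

46.4 mm

D = (Gd⁴/(8N_a·k))^(1/3) = (78.5×10³·11.3⁴/(8·10·160))^(1/3)
  = (99993.9)^(1/3) = 46.4149 mm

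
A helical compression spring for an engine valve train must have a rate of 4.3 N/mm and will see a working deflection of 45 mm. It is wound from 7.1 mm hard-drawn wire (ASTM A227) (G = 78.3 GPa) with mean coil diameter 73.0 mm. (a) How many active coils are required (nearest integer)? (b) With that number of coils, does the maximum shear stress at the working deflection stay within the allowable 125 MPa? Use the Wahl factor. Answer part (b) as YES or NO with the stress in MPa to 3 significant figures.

(a) 15 coils; (b) YES, τ_max = 114 MPa

N_a = Gd⁴/(8D³k) = (78.3×10³)(7.1⁴)/(8·73.0³·4.3) = 14.87 → N_a = 15
Actual rate k = Gd⁴/(8D³·15) = 4.2623 N/mm
Working load F = kδ = 4.2623·45 = 191.8 N
C = 73.0/7.1 = 10.2817; K_W = (4C−1)/(4C−4)+0.615/C = 1.1406
τ_max = K_W·8FD/(πd³) = 1.1406·99.62 = 113.63 MPa
τ_max ≤ 125 MPa → acceptable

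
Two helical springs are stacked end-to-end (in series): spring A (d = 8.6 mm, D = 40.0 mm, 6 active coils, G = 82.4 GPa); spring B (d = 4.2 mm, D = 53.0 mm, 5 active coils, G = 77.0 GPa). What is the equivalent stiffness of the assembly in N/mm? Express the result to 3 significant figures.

3.92 N/mm

k_A = Gd⁴/(8D³N_a) = (82.4×10³)(8.6⁴)/(8·40.0³·6) = 146.72 N/mm
k_B = Gd⁴/(8D³N_a) = (77.0×10³)(4.2⁴)/(8·53.0³·5) = 4.0235 N/mm
Series: 1/k_eq = 1/146.72 + 1/4.0235 = 0.25536; k_eq = 3.9161 N/mm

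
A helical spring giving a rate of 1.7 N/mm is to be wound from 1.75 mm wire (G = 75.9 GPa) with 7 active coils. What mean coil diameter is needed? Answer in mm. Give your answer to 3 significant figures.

D = (Gd⁴/(8N_a·k))^(1/3) = (75.9×10³·1.75⁴/(8·7·1.7))^(1/3)
  = (7477.51)^(1/3) = 19.5548 mm

19.6 mm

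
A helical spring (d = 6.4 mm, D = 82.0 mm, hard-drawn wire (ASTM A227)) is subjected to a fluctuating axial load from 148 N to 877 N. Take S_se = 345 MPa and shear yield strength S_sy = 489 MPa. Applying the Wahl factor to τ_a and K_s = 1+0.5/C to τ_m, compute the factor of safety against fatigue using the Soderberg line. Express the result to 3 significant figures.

0.555

C = D/d = 82.0/6.4 = 12.8125; K_W = (4C−1)/(4C−4)+0.615/C = 1.1115; K_s = 1+0.5/C = 1.0390
F_a = (F_max−F_min)/2 = 364.5 N; F_m = (F_max+F_min)/2 = 512.5 N
τ_a = K_W·8F_aD/(πd³) = 1.1115 × 290.34 = 322.71 MPa
τ_m = K_s·8F_mD/(πd³) = 1.0390 × 408.23 = 424.16 MPa
Soderberg: 1/n_f = τ_a/S_se + τ_m/S_sy = 322.71/345 + 424.16/489 = 0.93540 + 0.86741 = 1.8028
n_f = 1/1.8028 = 0.5547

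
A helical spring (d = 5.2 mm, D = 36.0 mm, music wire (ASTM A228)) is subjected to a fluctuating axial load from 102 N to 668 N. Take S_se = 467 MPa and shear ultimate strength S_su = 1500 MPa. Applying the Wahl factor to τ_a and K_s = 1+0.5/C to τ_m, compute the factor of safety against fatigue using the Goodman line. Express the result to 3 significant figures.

1.52

C = D/d = 36.0/5.2 = 6.9231; K_W = (4C−1)/(4C−4)+0.615/C = 1.2155; K_s = 1+0.5/C = 1.0722
F_a = (F_max−F_min)/2 = 283 N; F_m = (F_max+F_min)/2 = 385 N
τ_a = K_W·8F_aD/(πd³) = 1.2155 × 184.51 = 224.26 MPa
τ_m = K_s·8F_mD/(πd³) = 1.0722 × 251.01 = 269.14 MPa
Goodman: 1/n_f = τ_a/S_se + τ_m/S_su = 224.26/467 + 269.14/1500 = 0.48022 + 0.17943 = 0.65965
n_f = 1/0.65965 = 1.516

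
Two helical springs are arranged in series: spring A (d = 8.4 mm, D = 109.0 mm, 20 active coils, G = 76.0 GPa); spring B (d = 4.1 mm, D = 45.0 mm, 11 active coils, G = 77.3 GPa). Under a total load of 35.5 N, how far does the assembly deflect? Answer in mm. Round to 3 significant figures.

32.5 mm

k_A = Gd⁴/(8D³N_a) = (76.0×10³)(8.4⁴)/(8·109.0³·20) = 1.8261 N/mm
k_B = Gd⁴/(8D³N_a) = (77.3×10³)(4.1⁴)/(8·45.0³·11) = 2.7239 N/mm
Series: 1/k_eq = 1/1.8261 + 1/2.7239 = 0.91472; k_eq = 1.0932 N/mm
δ = F/k_eq = 35.5/1.0932 = 32.473 mm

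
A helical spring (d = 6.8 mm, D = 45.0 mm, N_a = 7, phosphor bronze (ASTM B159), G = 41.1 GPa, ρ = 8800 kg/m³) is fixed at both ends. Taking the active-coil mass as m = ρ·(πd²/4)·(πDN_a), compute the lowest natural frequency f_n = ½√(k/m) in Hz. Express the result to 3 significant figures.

117 Hz

k = Gd⁴/(8D³N_a) = (41.1×10³)(6.8⁴)/(8·45.0³·7) = 17.221 N/mm = 17221 N/m
Wire length L = πDN_a = π·45.0·7 = 989.6 mm
m = ρ·(πd²/4)·L = 8800 × 36.317×10⁻⁶ m² × 0.9896 m = 0.31626 kg
f_n = ½√(k/m) = 0.5·√(17221/0.31626) = 0.5·√(54450) = 116.67 Hz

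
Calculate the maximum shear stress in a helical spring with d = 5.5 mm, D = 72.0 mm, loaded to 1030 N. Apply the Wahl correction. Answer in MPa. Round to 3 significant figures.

Spring index C = D/d = 72.0/5.5 = 13.0909
K_W = (4C−1)/(4C−4) + 0.615/C = 51.364/48.364 + 0.0470 = 1.1090
τ₀ = 8FD/(πd³) = 8·1030·72.0/(π·5.5³) = 593280/522.68 = 1135.1 MPa
τ_max = K·τ₀ = 1.1090 × 1135.1 = 1258.8 MPa

1260 MPa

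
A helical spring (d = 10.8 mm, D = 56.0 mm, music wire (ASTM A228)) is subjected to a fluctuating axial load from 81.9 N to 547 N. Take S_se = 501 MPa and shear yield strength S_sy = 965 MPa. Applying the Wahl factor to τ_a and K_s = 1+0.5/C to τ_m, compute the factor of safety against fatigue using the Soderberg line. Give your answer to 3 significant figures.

C = D/d = 56.0/10.8 = 5.1852; K_W = (4C−1)/(4C−4)+0.615/C = 1.2978; K_s = 1+0.5/C = 1.0964
F_a = (F_max−F_min)/2 = 232.55 N; F_m = (F_max+F_min)/2 = 314.45 N
τ_a = K_W·8F_aD/(πd³) = 1.2978 × 26.325 = 34.165 MPa
τ_m = K_s·8F_mD/(πd³) = 1.0964 × 35.597 = 39.029 MPa
Soderberg: 1/n_f = τ_a/S_se + τ_m/S_sy = 34.165/501 + 39.029/965 = 0.06819 + 0.04044 = 0.10864
n_f = 1/0.10864 = 9.205

9.20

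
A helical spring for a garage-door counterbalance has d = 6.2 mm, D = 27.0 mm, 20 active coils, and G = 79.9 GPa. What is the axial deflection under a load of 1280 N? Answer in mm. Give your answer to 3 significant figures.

34.1 mm

k = Gd⁴/(8D³N_a) = (79.9×10³)(6.2⁴)/(8·27.0³·20) = 37.489 N/mm
δ = F/k = 1280 / 37.489 = 34.143 mm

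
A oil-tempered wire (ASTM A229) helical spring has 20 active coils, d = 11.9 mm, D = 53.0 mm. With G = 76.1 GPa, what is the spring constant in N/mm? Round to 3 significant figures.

k = Gd⁴/(8D³N_a) = (76.1×10³ × 11.9⁴) / (8 × 53.0³ × 20)
  = 1.52606e+09 / 2.38203e+07 = 64.066 N/mm

64.1 N/mm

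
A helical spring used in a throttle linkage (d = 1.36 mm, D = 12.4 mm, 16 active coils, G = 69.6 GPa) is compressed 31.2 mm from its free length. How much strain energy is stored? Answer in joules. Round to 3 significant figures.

k = Gd⁴/(8D³N_a) = (69.6×10³)(1.36⁴)/(8·12.4³·16) = 0.97564 N/mm
U = ½kδ² = 0.5 × 0.97564 × 31.2² = 474.86 N·mm = 0.47486 J

0.475 J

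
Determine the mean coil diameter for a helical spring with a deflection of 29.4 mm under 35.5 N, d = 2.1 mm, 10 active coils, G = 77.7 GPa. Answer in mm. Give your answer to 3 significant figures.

Required rate k = F/δ = 35.5/29.4 = 1.2075 N/mm
D = (Gd⁴/(8N_a·k))^(1/3) = (77.7×10³·2.1⁴/(8·10·1.2075))^(1/3)
  = (15643.3)^(1/3) = 25.0097 mm

25.0 mm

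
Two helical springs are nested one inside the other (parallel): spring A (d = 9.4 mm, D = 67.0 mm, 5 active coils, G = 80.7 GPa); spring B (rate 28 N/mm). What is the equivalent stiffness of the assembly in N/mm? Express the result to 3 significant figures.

80.4 N/mm

k_A = Gd⁴/(8D³N_a) = (80.7×10³)(9.4⁴)/(8·67.0³·5) = 52.372 N/mm
Parallel: k_eq = 52.372 + 28 = 80.372 N/mm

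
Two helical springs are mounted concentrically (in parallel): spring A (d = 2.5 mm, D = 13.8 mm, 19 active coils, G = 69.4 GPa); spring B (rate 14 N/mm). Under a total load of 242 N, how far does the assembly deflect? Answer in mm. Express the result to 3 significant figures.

11.6 mm

k_A = Gd⁴/(8D³N_a) = (69.4×10³)(2.5⁴)/(8·13.8³·19) = 6.7864 N/mm
Parallel: k_eq = 6.7864 + 14 = 20.786 N/mm
δ = F/k_eq = 242/20.786 = 11.642 mm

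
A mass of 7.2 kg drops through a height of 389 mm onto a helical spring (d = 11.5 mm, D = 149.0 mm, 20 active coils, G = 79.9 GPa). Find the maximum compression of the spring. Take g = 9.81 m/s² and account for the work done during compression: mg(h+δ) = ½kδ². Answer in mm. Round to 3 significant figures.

173 mm

k = Gd⁴/(8D³N_a) = (79.9×10³)(11.5⁴)/(8·149.0³·20) = 2.6403 N/mm
W = mg = 7.2 × 9.81 = 70.632 N
½kδ² − Wδ − Wh = 0 → δ = (W + √(W² + 2kWh))/k
δ = (70.632 + √(4988.9 + 145091))/2.6403 = (70.632 + 387.4)/2.6403 = 173.48 mm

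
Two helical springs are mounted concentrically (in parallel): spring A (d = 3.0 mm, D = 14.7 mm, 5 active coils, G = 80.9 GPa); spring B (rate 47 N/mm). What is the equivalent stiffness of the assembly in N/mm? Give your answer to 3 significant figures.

98.6 N/mm

k_A = Gd⁴/(8D³N_a) = (80.9×10³)(3.0⁴)/(8·14.7³·5) = 51.573 N/mm
Parallel: k_eq = 51.573 + 47 = 98.573 N/mm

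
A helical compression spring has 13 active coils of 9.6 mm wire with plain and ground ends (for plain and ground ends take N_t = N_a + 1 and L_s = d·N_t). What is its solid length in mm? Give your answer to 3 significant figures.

134 mm

plain and ground ends: N_t = N_a + 1 = 13 + 1 = 14
L_s = d·N_t = 9.6 × 14 = 134.4 mm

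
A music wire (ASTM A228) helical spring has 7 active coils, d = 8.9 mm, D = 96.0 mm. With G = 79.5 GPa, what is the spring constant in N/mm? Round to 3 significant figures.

k = Gd⁴/(8D³N_a) = (79.5×10³ × 8.9⁴) / (8 × 96.0³ × 7)
  = 4.98801e+08 / 4.95452e+07 = 10.068 N/mm

10.1 N/mm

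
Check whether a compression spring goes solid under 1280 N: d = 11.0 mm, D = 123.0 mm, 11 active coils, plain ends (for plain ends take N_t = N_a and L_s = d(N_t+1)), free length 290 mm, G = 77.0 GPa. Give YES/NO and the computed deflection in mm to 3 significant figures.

k = Gd⁴/(8D³N_a) = (77.0×10³)(11.0⁴)/(8·123.0³·11) = 6.8844 N/mm
N_t = 11; L_s = 11.0·12 = 132 mm; δ_solid = L₀ − L_s = 290 − 132 = 158 mm
δ = F/k = 1280/6.8844 = 185.93 mm
δ ≥ δ_solid → spring goes solid

YES, δ = 186 mm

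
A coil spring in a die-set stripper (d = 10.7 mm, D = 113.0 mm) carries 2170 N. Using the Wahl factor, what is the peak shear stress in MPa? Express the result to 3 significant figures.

579 MPa

Spring index C = D/d = 113.0/10.7 = 10.5607
K_W = (4C−1)/(4C−4) + 0.615/C = 41.243/38.243 + 0.0582 = 1.1367
τ₀ = 8FD/(πd³) = 8·2170·113.0/(π·10.7³) = 1.96168e+06/3848.6 = 509.71 MPa
τ_max = K·τ₀ = 1.1367 × 509.71 = 579.38 MPa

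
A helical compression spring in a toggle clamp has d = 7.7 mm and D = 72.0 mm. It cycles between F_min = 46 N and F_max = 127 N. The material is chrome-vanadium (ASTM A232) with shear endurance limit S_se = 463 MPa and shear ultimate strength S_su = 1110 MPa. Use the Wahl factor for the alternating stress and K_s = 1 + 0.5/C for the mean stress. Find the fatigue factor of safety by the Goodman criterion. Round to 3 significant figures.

C = D/d = 72.0/7.7 = 9.3506; K_W = (4C−1)/(4C−4)+0.615/C = 1.1556; K_s = 1+0.5/C = 1.0535
F_a = (F_max−F_min)/2 = 40.5 N; F_m = (F_max+F_min)/2 = 86.5 N
τ_a = K_W·8F_aD/(πd³) = 1.1556 × 16.265 = 18.796 MPa
τ_m = K_s·8F_mD/(πd³) = 1.0535 × 34.739 = 36.597 MPa
Goodman: 1/n_f = τ_a/S_se + τ_m/S_su = 18.796/463 + 36.597/1110 = 0.04060 + 0.03297 = 0.073565
n_f = 1/0.073565 = 13.59

13.6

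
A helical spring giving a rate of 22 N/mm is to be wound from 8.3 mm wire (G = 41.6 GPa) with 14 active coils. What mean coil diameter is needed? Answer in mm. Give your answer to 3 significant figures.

D = (Gd⁴/(8N_a·k))^(1/3) = (41.6×10³·8.3⁴/(8·14·22))^(1/3)
  = (80124.4)^(1/3) = 43.1110 mm

43.1 mm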